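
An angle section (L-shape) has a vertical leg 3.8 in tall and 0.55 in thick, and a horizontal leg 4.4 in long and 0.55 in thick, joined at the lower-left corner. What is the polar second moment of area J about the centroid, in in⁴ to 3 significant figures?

J ≈ 13.1 in⁴

Split into non-overlapping primitives; take the origin at the lower-left of the bounding box.
Vertical leg: 0.55 × 3.8, A = 2.09 in², y = 1.9 in, Ī = 2.515 in⁴.
Horizontal leg (remainder): 3.85 × 0.55, A = 2.1175 in², y = 0.275 in, Ī = 0.053379 in⁴.
Centroid: ȳ = ΣA·y / ΣA = 1.0822 in.
Transfer each piece to the centroidal x-axis using Ī + A·d² with d = y − 1.0822:
  vertical leg: d = 0.81781 in → contributes +3.9128 in⁴
  horizontal leg (remainder): d = -0.80719 in → contributes +1.433 in⁴
Total I = 5.3458 in⁴.
For the y-axis: x̄ = 1.3822 in.
Repeating about the centroidal y-axis gives I_y = 7.7591 in⁴.
Polar second moment: J = I_x + I_y = 13.105 in⁴.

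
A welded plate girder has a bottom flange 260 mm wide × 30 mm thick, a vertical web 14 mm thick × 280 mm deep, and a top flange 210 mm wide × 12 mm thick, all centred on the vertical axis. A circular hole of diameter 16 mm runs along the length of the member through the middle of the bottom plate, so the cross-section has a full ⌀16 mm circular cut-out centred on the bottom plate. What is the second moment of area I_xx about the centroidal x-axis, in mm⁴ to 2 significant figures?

I_xx ≈ 2.2 × 10⁸ mm⁴

Treat the section as a set of non-overlapping primitives; coordinates are from the bounding-box lower-left.
Bottom plate: 260 × 30, A = 7 800 mm², y = 15 mm, Ī = 585 000 mm⁴.
Web plate: 14 × 280, A = 3 920 mm², y = 170 mm, Ī = 25 610 667 mm⁴.
Top plate: 210 × 12, A = 2 520 mm², y = 316 mm, Ī = 30 240 mm⁴.
Hole (subtracted): ⌀16, A = 201.1 mm², y = 15 mm, Ī = 3 217 mm⁴.
Centroid: ȳ = ΣA·y / ΣA = 112.3 mm.
Transfer each piece to the centroidal x-axis using Ī + A·d² with d = y − 112.3:
  bottom plate: d = -97.31 mm → contributes +74 444 062 mm⁴
  web plate: d = 57.69 mm → contributes +38 657 252 mm⁴
  top plate: d = 203.7 mm → contributes +104 584 735 mm⁴
  hole: d = -97.31 mm → contributes −1 907 095 mm⁴
Total I = 215 778 954 mm⁴.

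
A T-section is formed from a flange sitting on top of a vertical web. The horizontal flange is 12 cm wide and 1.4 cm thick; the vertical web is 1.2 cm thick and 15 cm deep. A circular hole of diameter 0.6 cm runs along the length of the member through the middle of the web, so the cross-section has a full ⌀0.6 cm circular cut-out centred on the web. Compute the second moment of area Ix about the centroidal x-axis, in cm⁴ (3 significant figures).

Ix ≈ 920 cm⁴

Break the section into simple shapes (no overlaps), measuring from the bottom-left corner of the bounding box.
Flange: 12 × 1.4, A = 16.8 cm², y = 15.7 cm, Ī = 2.744 cm⁴.
Web: 1.2 × 15, A = 18 cm², y = 7.5 cm, Ī = 337.5 cm⁴.
Hole (subtracted): ⌀0.6, A = 0.28274 cm², y = 7.5 cm, Ī = 0.0063617 cm⁴.
Centroid: ȳ = ΣA·y / ΣA = 11.491 cm.
Transfer each piece to the centroidal x-axis using Ī + A·d² with d = y − 11.491:
  flange: d = 4.209 cm → contributes +300.36 cm⁴
  web: d = -3.991 cm → contributes +624.21 cm⁴
  hole: d = -3.991 cm → contributes −4.51 cm⁴
Total I = 920.06 cm⁴.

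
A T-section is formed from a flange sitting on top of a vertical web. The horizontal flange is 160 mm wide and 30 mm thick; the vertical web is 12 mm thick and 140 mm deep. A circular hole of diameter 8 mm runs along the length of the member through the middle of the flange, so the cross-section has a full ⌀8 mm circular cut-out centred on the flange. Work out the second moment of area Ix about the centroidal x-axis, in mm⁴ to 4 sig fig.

Break the section into simple shapes (no overlaps), measuring from the bottom-left corner of the bounding box.
Flange: 160 × 30, A = 4 800 mm², y = 155 mm, Ī = 360 000 mm⁴.
Web: 12 × 140, A = 1 680 mm², y = 70 mm, Ī = 2 744 000 mm⁴.
Hole (subtracted): ⌀8, A = 50.2655 mm², y = 155 mm, Ī = 201.062 mm⁴.
Centroid: ȳ = ΣA·y / ΣA = 132.791 mm.
Transfer each piece to the centroidal x-axis using Ī + A·d² with d = y − 132.791:
  flange: d = 22.2093 mm → contributes +2 727 618 mm⁴
  web: d = -62.7907 mm → contributes +9 367 686 mm⁴
  hole: d = 22.2093 mm → contributes −24994.7 mm⁴
Total I = 12 070 309 mm⁴.

Ix ≈ 1.207 × 10⁷ mm⁴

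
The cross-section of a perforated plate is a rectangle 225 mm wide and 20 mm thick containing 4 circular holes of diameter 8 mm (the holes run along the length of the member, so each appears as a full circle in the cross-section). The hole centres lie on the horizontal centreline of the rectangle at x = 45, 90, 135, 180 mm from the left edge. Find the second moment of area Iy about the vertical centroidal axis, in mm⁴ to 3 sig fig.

Break the section into simple shapes (no overlaps), measuring from the bottom-left corner of the bounding box.
Plate: 225 × 20, A = 4 500 mm², x = 112.5 mm, Ī = 18 984 375 mm⁴.
Hole 1 (subtracted): ⌀8, A = 50.265 mm², x = 45 mm, Ī = 201.06 mm⁴.
Hole 2 (subtracted): ⌀8, A = 50.265 mm², x = 90 mm, Ī = 201.06 mm⁴.
Hole 3 (subtracted): ⌀8, A = 50.265 mm², x = 135 mm, Ī = 201.06 mm⁴.
Hole 4 (subtracted): ⌀8, A = 50.265 mm², x = 180 mm, Ī = 201.06 mm⁴.
By symmetry the centroid is at mid-width, x̄ = 112.5 mm.
Transfer each piece to the vertical centroidal axis using Ī + A·d² with d = x − 112.5:
  plate: d = 0 mm → contributes +18 984 375 mm⁴
  hole 1: d = -67.5 mm → contributes −229 223 mm⁴
  hole 2: d = -22.5 mm → contributes −25 648 mm⁴
  hole 3: d = 22.5 mm → contributes −25 648 mm⁴
  hole 4: d = 67.5 mm → contributes −229 223 mm⁴
Total I = 18 474 633 mm⁴.

Iy ≈ 1.85 × 10⁷ mm⁴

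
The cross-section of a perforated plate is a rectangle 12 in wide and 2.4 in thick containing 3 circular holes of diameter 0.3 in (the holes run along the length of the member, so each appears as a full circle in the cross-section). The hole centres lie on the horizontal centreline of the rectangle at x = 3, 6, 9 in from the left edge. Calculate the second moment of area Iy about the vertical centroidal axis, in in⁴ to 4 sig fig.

Iy ≈ 344.3 in⁴

Treat the section as a set of non-overlapping primitives; coordinates are from the bounding-box lower-left.
Plate: 12 × 2.4, A = 28.8 in², x = 6 in, Ī = 345.6 in⁴.
Hole 1 (subtracted): ⌀0.3, A = 0.0706858 in², x = 3 in, Ī = 0.000397608 in⁴.
Hole 2 (subtracted): ⌀0.3, A = 0.0706858 in², x = 6 in, Ī = 0.000397608 in⁴.
Hole 3 (subtracted): ⌀0.3, A = 0.0706858 in², x = 9 in, Ī = 0.000397608 in⁴.
By symmetry the centroid is at mid-width, x̄ = 6 in.
Transfer each piece to the vertical centroidal axis using Ī + A·d² with d = x − 6:
  plate: d = 0 in → contributes +345.6 in⁴
  hole 1: d = -3 in → contributes −0.63657 in⁴
  hole 2: d = 0 in → contributes −0.000397608 in⁴
  hole 3: d = 3 in → contributes −0.63657 in⁴
Total I = 344.326 in⁴.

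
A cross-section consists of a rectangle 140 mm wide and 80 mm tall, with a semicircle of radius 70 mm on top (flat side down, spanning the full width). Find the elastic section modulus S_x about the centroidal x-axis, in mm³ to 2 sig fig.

S_x ≈ 3.8 × 10⁵ mm³

Split into non-overlapping primitives; take the origin at the lower-left of the bounding box.
Rectangular body: 140 × 80, A = 11 200 mm², y = 40 mm, Ī = 5 973 333 mm⁴.
Semicircular cap: semicircle r = 70, A = 7 697 mm², y = 109.7 mm, Ī = 2 635 265 mm⁴.
Centroid: ȳ = ΣA·y / ΣA = 68.39 mm.
Transfer each piece to the centroidal x-axis using Ī + A·d² with d = y − 68.39:
  rectangular body: d = -28.39 mm → contributes +15 002 454 mm⁴
  semicircular cap: d = 41.32 mm → contributes +15 773 817 mm⁴
Total I = 30 776 271 mm⁴.
Extreme fibre distance c = 81.61 mm; S = I/c = 377 129 mm³.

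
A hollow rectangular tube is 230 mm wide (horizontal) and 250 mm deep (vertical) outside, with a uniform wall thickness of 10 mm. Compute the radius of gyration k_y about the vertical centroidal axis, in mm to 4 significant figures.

Break the section into simple shapes (no overlaps), measuring from the bottom-left corner of the bounding box.
Outer rectangle: 230 × 250, A = 57 500 mm², x = 115 mm, Ī = 253 479 167 mm⁴.
Inner void (subtracted): 210 × 230, A = 48 300 mm², x = 115 mm, Ī = 177 502 500 mm⁴.
By symmetry the centroid is at mid-width, x̄ = 115 mm.
All pieces are centred on the vertical centroidal axis, so I = ΣĪ (holes subtracted) = 75 976 667 mm⁴.
Radius of gyration: k = √(I/A) = √(75 976 667 / 9 200) = 90.8754 mm.

k_y ≈ 90.88 mm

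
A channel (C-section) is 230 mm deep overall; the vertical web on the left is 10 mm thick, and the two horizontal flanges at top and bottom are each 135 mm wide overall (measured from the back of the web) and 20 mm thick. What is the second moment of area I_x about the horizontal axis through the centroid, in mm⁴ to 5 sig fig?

Decompose the section into non-overlapping parts with the origin at the bottom-left of its bounding rectangle.
Web: 10 × 230, A = 2 300 mm², y = 115 mm, Ī = 10 139 167 mm⁴.
Top flange (beyond web): 125 × 20, A = 2 500 mm², y = 220 mm, Ī = 83333.33 mm⁴.
Bottom flange (beyond web): 125 × 20, A = 2 500 mm², y = 10 mm, Ī = 83333.33 mm⁴.
By symmetry the centroid is at mid-height, ȳ = 115 mm.
Transfer each piece to the horizontal axis through the centroid using Ī + A·d² with d = y − 115:
  web: d = 0 mm → contributes +10 139 167 mm⁴
  top flange (beyond web): d = 105 mm → contributes +27 645 833 mm⁴
  bottom flange (beyond web): d = -105 mm → contributes +27 645 833 mm⁴
Total I = 65 430 833 mm⁴.

I_x ≈ 6.5431 × 10⁷ mm⁴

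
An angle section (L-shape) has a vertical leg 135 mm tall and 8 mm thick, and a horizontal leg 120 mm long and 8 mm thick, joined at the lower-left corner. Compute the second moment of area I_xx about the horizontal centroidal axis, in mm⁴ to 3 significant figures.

I_xx ≈ 3.62 × 10⁶ mm⁴

Break the section into simple shapes (no overlaps), measuring from the bottom-left corner of the bounding box.
Vertical leg: 8 × 135, A = 1 080 mm², y = 67.5 mm, Ī = 1 640 250 mm⁴.
Horizontal leg (remainder): 112 × 8, A = 896 mm², y = 4 mm, Ī = 4778.7 mm⁴.
Centroid: ȳ = ΣA·y / ΣA = 38.706 mm.
Transfer each piece to the horizontal centroidal axis using Ī + A·d² with d = y − 38.706:
  vertical leg: d = 28.794 mm → contributes +2 535 642 mm⁴
  horizontal leg (remainder): d = -34.706 mm → contributes +1 084 046 mm⁴
Total I = 3 619 688 mm⁴.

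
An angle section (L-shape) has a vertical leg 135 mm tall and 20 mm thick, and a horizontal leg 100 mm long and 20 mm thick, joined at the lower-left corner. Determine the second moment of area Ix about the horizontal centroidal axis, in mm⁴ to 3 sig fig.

Ix ≈ 7.48 × 10⁶ mm⁴

Split into non-overlapping primitives; take the origin at the lower-left of the bounding box.
Vertical leg: 20 × 135, A = 2 700 mm², y = 67.5 mm, Ī = 4 100 625 mm⁴.
Horizontal leg (remainder): 80 × 20, A = 1 600 mm², y = 10 mm, Ī = 53 333 mm⁴.
Centroid: ȳ = ΣA·y / ΣA = 46.105 mm.
Transfer each piece to the horizontal centroidal axis using Ī + A·d² with d = y − 46.105:
  vertical leg: d = 21.395 mm → contributes +5 336 580 mm⁴
  horizontal leg (remainder): d = -36.105 mm → contributes +2 139 007 mm⁴
Total I = 7 475 586 mm⁴.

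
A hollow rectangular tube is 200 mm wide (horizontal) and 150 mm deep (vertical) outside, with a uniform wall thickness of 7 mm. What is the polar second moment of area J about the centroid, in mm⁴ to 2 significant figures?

J ≈ 4.4 × 10⁷ mm⁴

Decompose the section into non-overlapping parts with the origin at the bottom-left of its bounding rectangle.
Outer rectangle: 200 × 150, A = 30 000 mm², y = 75 mm, Ī = 56 250 000 mm⁴.
Inner void (subtracted): 186 × 136, A = 25 296 mm², y = 75 mm, Ī = 38 989 568 mm⁴.
By symmetry the centroid is at mid-height, ȳ = 75 mm.
All pieces are centred on the centroidal x-axis, so I = ΣĪ (holes subtracted) = 17 260 432 mm⁴.
Repeating about the centroidal y-axis gives I_y = 27 071 632 mm⁴.
Polar second moment: J = I_x + I_y = 44 332 064 mm⁴.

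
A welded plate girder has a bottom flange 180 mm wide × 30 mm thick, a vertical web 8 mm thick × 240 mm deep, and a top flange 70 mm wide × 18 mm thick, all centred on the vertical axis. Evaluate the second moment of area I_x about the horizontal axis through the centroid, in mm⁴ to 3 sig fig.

Break the section into simple shapes (no overlaps), measuring from the bottom-left corner of the bounding box.
Bottom plate: 180 × 30, A = 5 400 mm², y = 15 mm, Ī = 405 000 mm⁴.
Web plate: 8 × 240, A = 1 920 mm², y = 150 mm, Ī = 9 216 000 mm⁴.
Top plate: 70 × 18, A = 1 260 mm², y = 279 mm, Ī = 34 020 mm⁴.
Centroid: ȳ = ΣA·y / ΣA = 83.979 mm.
Transfer each piece to the horizontal axis through the centroid using Ī + A·d² with d = y − 83.979:
  bottom plate: d = -68.979 mm → contributes +26 098 769 mm⁴
  web plate: d = 66.021 mm → contributes +17 584 838 mm⁴
  top plate: d = 195.02 mm → contributes +47 955 830 mm⁴
Total I = 91 639 436 mm⁴.

I_x ≈ 9.16 × 10⁷ mm⁴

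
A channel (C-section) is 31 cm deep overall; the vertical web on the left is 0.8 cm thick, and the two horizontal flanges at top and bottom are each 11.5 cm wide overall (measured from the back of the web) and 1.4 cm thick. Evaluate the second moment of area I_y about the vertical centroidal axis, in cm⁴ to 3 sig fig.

Treat the section as a set of non-overlapping primitives; coordinates are from the bounding-box lower-left.
Web: 0.8 × 31, A = 24.8 cm², x = 0.4 cm, Ī = 1.3227 cm⁴.
Top flange (beyond web): 10.7 × 1.4, A = 14.98 cm², x = 6.15 cm, Ī = 142.92 cm⁴.
Bottom flange (beyond web): 10.7 × 1.4, A = 14.98 cm², x = 6.15 cm, Ī = 142.92 cm⁴.
Centroid: x̄ = ΣA·x / ΣA = 3.5459 cm.
Transfer each piece to the vertical centroidal axis using Ī + A·d² with d = x − 3.5459:
  web: d = -3.1459 cm → contributes +246.76 cm⁴
  top flange (beyond web): d = 2.6041 cm → contributes +244.51 cm⁴
  bottom flange (beyond web): d = 2.6041 cm → contributes +244.51 cm⁴
Total I = 735.77 cm⁴.

I_y ≈ 736 cm⁴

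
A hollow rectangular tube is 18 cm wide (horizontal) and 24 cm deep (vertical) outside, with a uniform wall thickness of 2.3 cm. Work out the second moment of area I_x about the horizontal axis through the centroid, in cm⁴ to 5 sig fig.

Decompose the section into non-overlapping parts with the origin at the bottom-left of its bounding rectangle.
Outer rectangle: 18 × 24, A = 432 cm², y = 12 cm, Ī = 20 736 cm⁴.
Inner void (subtracted): 13.4 × 19.4, A = 259.96 cm², y = 12 cm, Ī = 8153.212 cm⁴.
By symmetry the centroid is at mid-height, ȳ = 12 cm.
All pieces are centred on the horizontal axis through the centroid, so I = ΣĪ (holes subtracted) = 12582.79 cm⁴.

I_x ≈ 1.2583 × 10⁴ cm⁴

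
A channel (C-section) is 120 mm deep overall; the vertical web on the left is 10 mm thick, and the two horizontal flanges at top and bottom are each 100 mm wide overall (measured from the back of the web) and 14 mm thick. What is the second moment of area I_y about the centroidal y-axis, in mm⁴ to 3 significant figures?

I_y ≈ 3.74 × 10⁶ mm⁴

Decompose the section into non-overlapping parts with the origin at the bottom-left of its bounding rectangle.
Web: 10 × 120, A = 1 200 mm², x = 5 mm, Ī = 10 000 mm⁴.
Top flange (beyond web): 90 × 14, A = 1 260 mm², x = 55 mm, Ī = 850 500 mm⁴.
Bottom flange (beyond web): 90 × 14, A = 1 260 mm², x = 55 mm, Ī = 850 500 mm⁴.
Centroid: x̄ = ΣA·x / ΣA = 38.871 mm.
Transfer each piece to the centroidal y-axis using Ī + A·d² with d = x − 38.871:
  web: d = -33.871 mm → contributes +1 386 691 mm⁴
  top flange (beyond web): d = 16.129 mm → contributes +1 178 284 mm⁴
  bottom flange (beyond web): d = 16.129 mm → contributes +1 178 284 mm⁴
Total I = 3 743 258 mm⁴.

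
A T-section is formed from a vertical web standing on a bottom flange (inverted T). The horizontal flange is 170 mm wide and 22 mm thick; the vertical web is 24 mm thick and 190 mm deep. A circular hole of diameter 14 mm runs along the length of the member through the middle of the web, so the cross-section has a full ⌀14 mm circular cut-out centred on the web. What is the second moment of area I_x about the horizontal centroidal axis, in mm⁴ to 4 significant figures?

I_x ≈ 3.660 × 10⁷ mm⁴

Split into non-overlapping primitives; take the origin at the lower-left of the bounding box.
Flange: 170 × 22, A = 3 740 mm², y = 11 mm, Ī = 150 847 mm⁴.
Web: 24 × 190, A = 4 560 mm², y = 117 mm, Ī = 13 718 000 mm⁴.
Hole (subtracted): ⌀14, A = 153.938 mm², y = 117 mm, Ī = 1885.74 mm⁴.
Centroid: ȳ = ΣA·y / ΣA = 68.3335 mm.
Transfer each piece to the horizontal centroidal axis using Ī + A·d² with d = y − 68.3335:
  flange: d = -57.3335 mm → contributes +12 444 731 mm⁴
  web: d = 48.6665 mm → contributes +24 518 015 mm⁴
  hole: d = 48.6665 mm → contributes −366 476 mm⁴
Total I = 36 596 269 mm⁴.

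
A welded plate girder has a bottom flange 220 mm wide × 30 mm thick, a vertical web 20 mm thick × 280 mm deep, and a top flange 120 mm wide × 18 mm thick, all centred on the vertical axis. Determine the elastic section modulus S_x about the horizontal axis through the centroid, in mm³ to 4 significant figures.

S_x ≈ 1.013 × 10⁶ mm³

Decompose the section into non-overlapping parts with the origin at the bottom-left of its bounding rectangle.
Bottom plate: 220 × 30, A = 6 600 mm², y = 15 mm, Ī = 495 000 mm⁴.
Web plate: 20 × 280, A = 5 600 mm², y = 170 mm, Ī = 36 586 667 mm⁴.
Top plate: 120 × 18, A = 2 160 mm², y = 319 mm, Ī = 58 320 mm⁴.
Centroid: ȳ = ΣA·y / ΣA = 121.173 mm.
Transfer each piece to the horizontal axis through the centroid using Ī + A·d² with d = y − 121.173:
  bottom plate: d = -106.173 mm → contributes +74 894 441 mm⁴
  web plate: d = 48.8273 mm → contributes +49 937 655 mm⁴
  top plate: d = 197.827 mm → contributes +84 591 302 mm⁴
Total I = 209 423 398 mm⁴.
Extreme fibre distance c = 206.827 mm; S = I/c = 1 012 552 mm³.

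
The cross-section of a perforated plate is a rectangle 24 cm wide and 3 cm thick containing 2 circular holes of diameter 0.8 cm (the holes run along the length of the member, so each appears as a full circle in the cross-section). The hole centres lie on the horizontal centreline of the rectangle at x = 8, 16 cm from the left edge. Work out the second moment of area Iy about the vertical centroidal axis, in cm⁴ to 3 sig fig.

Treat the section as a set of non-overlapping primitives; coordinates are from the bounding-box lower-left.
Plate: 24 × 3, A = 72 cm², x = 12 cm, Ī = 3 456 cm⁴.
Hole 1 (subtracted): ⌀0.8, A = 0.50265 cm², x = 8 cm, Ī = 0.020106 cm⁴.
Hole 2 (subtracted): ⌀0.8, A = 0.50265 cm², x = 16 cm, Ī = 0.020106 cm⁴.
By symmetry the centroid is at mid-width, x̄ = 12 cm.
Transfer each piece to the vertical centroidal axis using Ī + A·d² with d = x − 12:
  plate: d = 0 cm → contributes +3 456 cm⁴
  hole 1: d = -4 cm → contributes −8.0626 cm⁴
  hole 2: d = 4 cm → contributes −8.0626 cm⁴
Total I = 3439.9 cm⁴.

Iy ≈ 3440 cm⁴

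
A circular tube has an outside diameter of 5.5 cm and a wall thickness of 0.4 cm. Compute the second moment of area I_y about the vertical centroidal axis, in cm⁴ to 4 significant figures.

I_y ≈ 20.96 cm⁴

Break the section into simple shapes (no overlaps), measuring from the bottom-left corner of the bounding box.
Outer circle: ⌀5.5, A = 23.7583 cm², x = 2.75 cm, Ī = 44.918 cm⁴.
Bore (subtracted): ⌀4.7, A = 17.3494 cm², x = 2.75 cm, Ī = 23.9531 cm⁴.
By symmetry the centroid is at mid-width, x̄ = 2.75 cm.
All pieces are centred on the vertical centroidal axis, so I = ΣĪ (holes subtracted) = 20.9649 cm⁴.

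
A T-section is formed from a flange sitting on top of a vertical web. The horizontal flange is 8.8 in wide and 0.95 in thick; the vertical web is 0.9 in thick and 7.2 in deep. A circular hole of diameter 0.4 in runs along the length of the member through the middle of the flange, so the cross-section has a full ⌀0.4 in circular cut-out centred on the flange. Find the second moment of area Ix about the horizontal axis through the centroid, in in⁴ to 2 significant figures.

Ix ≈ 89 in⁴

Decompose the section into non-overlapping parts with the origin at the bottom-left of its bounding rectangle.
Flange: 8.8 × 0.95, A = 8.36 in², y = 7.675 in, Ī = 0.6287 in⁴.
Web: 0.9 × 7.2, A = 6.48 in², y = 3.6 in, Ī = 27.99 in⁴.
Hole (subtracted): ⌀0.4, A = 0.1257 in², y = 7.675 in, Ī = 0.001257 in⁴.
Centroid: ȳ = ΣA·y / ΣA = 5.88 in.
Transfer each piece to the horizontal axis through the centroid using Ī + A·d² with d = y − 5.88:
  flange: d = 1.795 in → contributes +27.55 in⁴
  web: d = -2.28 in → contributes +61.69 in⁴
  hole: d = 1.795 in → contributes −0.406 in⁴
Total I = 88.84 in⁴.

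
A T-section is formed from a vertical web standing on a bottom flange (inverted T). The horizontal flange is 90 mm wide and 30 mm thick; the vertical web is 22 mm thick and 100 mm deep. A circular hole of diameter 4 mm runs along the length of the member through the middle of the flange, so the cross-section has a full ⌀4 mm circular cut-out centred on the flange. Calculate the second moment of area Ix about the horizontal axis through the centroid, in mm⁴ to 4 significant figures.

Decompose the section into non-overlapping parts with the origin at the bottom-left of its bounding rectangle.
Flange: 90 × 30, A = 2 700 mm², y = 15 mm, Ī = 202 500 mm⁴.
Web: 22 × 100, A = 2 200 mm², y = 80 mm, Ī = 1 833 333 mm⁴.
Hole (subtracted): ⌀4, A = 12.5664 mm², y = 15 mm, Ī = 12.5664 mm⁴.
Centroid: ȳ = ΣA·y / ΣA = 44.2587 mm.
Transfer each piece to the horizontal axis through the centroid using Ī + A·d² with d = y − 44.2587:
  flange: d = -29.2587 mm → contributes +2 513 895 mm⁴
  web: d = 35.7413 mm → contributes +4 643 701 mm⁴
  hole: d = -29.2587 mm → contributes −10770.3 mm⁴
Total I = 7 146 825 mm⁴.

Ix ≈ 7.147 × 10⁶ mm⁴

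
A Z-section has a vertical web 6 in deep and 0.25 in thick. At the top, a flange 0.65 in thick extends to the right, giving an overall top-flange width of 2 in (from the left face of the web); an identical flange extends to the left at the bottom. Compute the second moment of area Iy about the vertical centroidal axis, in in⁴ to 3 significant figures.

Iy ≈ 2.86 in⁴

Treat the section as a set of non-overlapping primitives; coordinates are from the bounding-box lower-left.
Web: 0.25 × 6, A = 1.5 in², x = 1.875 in, Ī = 0.0078125 in⁴.
Top flange (beyond web): 1.75 × 0.65, A = 1.1375 in², x = 2.875 in, Ī = 0.2903 in⁴.
Bottom flange (beyond web): 1.75 × 0.65, A = 1.1375 in², x = 0.875 in, Ī = 0.2903 in⁴.
Centroid: x̄ = ΣA·x / ΣA = 1.875 in.
Transfer each piece to the vertical centroidal axis using Ī + A·d² with d = x − 1.875:
  web: d = 0 in → contributes +0.0078125 in⁴
  top flange (beyond web): d = 1 in → contributes +1.4278 in⁴
  bottom flange (beyond web): d = -1 in → contributes +1.4278 in⁴
Total I = 2.8634 in⁴.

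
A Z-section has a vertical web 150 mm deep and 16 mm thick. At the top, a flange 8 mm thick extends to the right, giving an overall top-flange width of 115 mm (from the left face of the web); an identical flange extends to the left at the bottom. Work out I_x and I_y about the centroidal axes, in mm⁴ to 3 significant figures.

I_x ≈ 1.25 × 10⁷ mm⁴, I_y ≈ 6.58 × 10⁶ mm⁴

Decompose the section into non-overlapping parts with the origin at the bottom-left of its bounding rectangle.
Web: 16 × 150, A = 2 400 mm², y = 75 mm, Ī = 4 500 000 mm⁴.
Top flange (beyond web): 99 × 8, A = 792 mm², y = 146 mm, Ī = 4 224 mm⁴.
Bottom flange (beyond web): 99 × 8, A = 792 mm², y = 4 mm, Ī = 4 224 mm⁴.
Centroid: ȳ = ΣA·y / ΣA = 75 mm.
Transfer each piece to the centroidal x-axis using Ī + A·d² with d = y − 75:
  web: d = 0 mm → contributes +4 500 000 mm⁴
  top flange (beyond web): d = 71 mm → contributes +3 996 696 mm⁴
  bottom flange (beyond web): d = -71 mm → contributes +3 996 696 mm⁴
Total I = 12 493 392 mm⁴.
For the y-axis: x̄ = 107 mm.
Repeating about the centroidal y-axis gives I_y = 6 582 032 mm⁴.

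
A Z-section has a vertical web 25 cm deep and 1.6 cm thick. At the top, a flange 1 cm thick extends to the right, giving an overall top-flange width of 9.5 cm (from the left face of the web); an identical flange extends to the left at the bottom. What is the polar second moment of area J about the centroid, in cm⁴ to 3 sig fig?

Split into non-overlapping primitives; take the origin at the lower-left of the bounding box.
Web: 1.6 × 25, A = 40 cm², y = 12.5 cm, Ī = 2083.3 cm⁴.
Top flange (beyond web): 7.9 × 1, A = 7.9 cm², y = 24.5 cm, Ī = 0.65833 cm⁴.
Bottom flange (beyond web): 7.9 × 1, A = 7.9 cm², y = 0.5 cm, Ī = 0.65833 cm⁴.
Centroid: ȳ = ΣA·y / ΣA = 12.5 cm.
Transfer each piece to the centroidal x-axis using Ī + A·d² with d = y − 12.5:
  web: d = 0 cm → contributes +2083.3 cm⁴
  top flange (beyond web): d = 12 cm → contributes +1138.3 cm⁴
  bottom flange (beyond web): d = -12 cm → contributes +1138.3 cm⁴
Total I = 4359.9 cm⁴.
For the y-axis: x̄ = 8.7 cm.
Repeating about the centroidal y-axis gives I_y = 447.19 cm⁴.
Polar second moment: J = I_x + I_y = 4 807 cm⁴.

J ≈ 4810 cm⁴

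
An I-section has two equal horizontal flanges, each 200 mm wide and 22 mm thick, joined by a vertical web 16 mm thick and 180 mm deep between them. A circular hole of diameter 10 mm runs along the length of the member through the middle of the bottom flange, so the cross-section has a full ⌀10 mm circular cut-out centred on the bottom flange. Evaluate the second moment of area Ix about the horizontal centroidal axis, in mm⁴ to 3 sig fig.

Decompose the section into non-overlapping parts with the origin at the bottom-left of its bounding rectangle.
Bottom flange: 200 × 22, A = 4 400 mm², y = 11 mm, Ī = 177 467 mm⁴.
Web: 16 × 180, A = 2 880 mm², y = 112 mm, Ī = 7 776 000 mm⁴.
Top flange: 200 × 22, A = 4 400 mm², y = 213 mm, Ī = 177 467 mm⁴.
Hole (subtracted): ⌀10, A = 78.54 mm², y = 11 mm, Ī = 490.87 mm⁴.
Centroid: ȳ = ΣA·y / ΣA = 112.68 mm.
Transfer each piece to the horizontal centroidal axis using Ī + A·d² with d = y − 112.68:
  bottom flange: d = -101.68 mm → contributes +45 671 643 mm⁴
  web: d = -0.68375 mm → contributes +7 777 346 mm⁴
  top flange: d = 100.32 mm → contributes +44 456 205 mm⁴
  hole: d = -101.68 mm → contributes −812 560 mm⁴
Total I = 97 092 634 mm⁴.

Ix ≈ 9.71 × 10⁷ mm⁴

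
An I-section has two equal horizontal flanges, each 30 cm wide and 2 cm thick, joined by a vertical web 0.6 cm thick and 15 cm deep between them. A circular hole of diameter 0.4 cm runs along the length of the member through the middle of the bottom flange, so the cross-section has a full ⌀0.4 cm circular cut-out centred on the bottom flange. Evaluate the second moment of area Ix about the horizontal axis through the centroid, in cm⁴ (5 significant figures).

Decompose the section into non-overlapping parts with the origin at the bottom-left of its bounding rectangle.
Bottom flange: 30 × 2, A = 60 cm², y = 1 cm, Ī = 20 cm⁴.
Web: 0.6 × 15, A = 9 cm², y = 9.5 cm, Ī = 168.75 cm⁴.
Top flange: 30 × 2, A = 60 cm², y = 18 cm, Ī = 20 cm⁴.
Hole (subtracted): ⌀0.4, A = 0.1256637 cm², y = 1 cm, Ī = 0.001256637 cm⁴.
Centroid: ȳ = ΣA·y / ΣA = 9.508288 cm.
Transfer each piece to the horizontal axis through the centroid using Ī + A·d² with d = y − 9.508288:
  bottom flange: d = -8.508288 cm → contributes +4363.458 cm⁴
  web: d = -0.008288241 cm → contributes +168.7506 cm⁴
  top flange: d = 8.491712 cm → contributes +4346.55 cm⁴
  hole: d = -8.508288 cm → contributes −9.098174 cm⁴
Total I = 8869.661 cm⁴.

Ix ≈ 8869.7 cm⁴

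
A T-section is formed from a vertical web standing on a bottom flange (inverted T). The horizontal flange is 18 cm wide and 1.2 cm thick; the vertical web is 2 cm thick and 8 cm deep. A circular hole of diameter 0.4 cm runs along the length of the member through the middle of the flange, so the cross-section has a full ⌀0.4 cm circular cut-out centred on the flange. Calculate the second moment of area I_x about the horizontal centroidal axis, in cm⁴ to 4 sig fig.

I_x ≈ 281.9 cm⁴

Break the section into simple shapes (no overlaps), measuring from the bottom-left corner of the bounding box.
Flange: 18 × 1.2, A = 21.6 cm², y = 0.6 cm, Ī = 2.592 cm⁴.
Web: 2 × 8, A = 16 cm², y = 5.2 cm, Ī = 85.3333 cm⁴.
Hole (subtracted): ⌀0.4, A = 0.125664 cm², y = 0.6 cm, Ī = 0.00125664 cm⁴.
Centroid: ȳ = ΣA·y / ΣA = 2.56401 cm.
Transfer each piece to the horizontal centroidal axis using Ī + A·d² with d = y − 2.56401:
  flange: d = -1.96401 cm → contributes +85.9105 cm⁴
  web: d = 2.63599 cm → contributes +196.508 cm⁴
  hole: d = -1.96401 cm → contributes −0.485984 cm⁴
Total I = 281.933 cm⁴.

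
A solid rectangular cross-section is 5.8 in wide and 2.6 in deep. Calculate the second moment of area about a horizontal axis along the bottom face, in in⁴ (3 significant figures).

The section: 5.8 × 2.6, A = 15.08 in², y = 1.3 in, Ī = 8.4951 in⁴.
Transfer it to a horizontal axis along the bottom face using Ī + A·d² with d = y − 0:
  the section: d = 1.3 in → contributes +33.98 in⁴
Total I = 33.98 in⁴.

I_base ≈ 34.0 in⁴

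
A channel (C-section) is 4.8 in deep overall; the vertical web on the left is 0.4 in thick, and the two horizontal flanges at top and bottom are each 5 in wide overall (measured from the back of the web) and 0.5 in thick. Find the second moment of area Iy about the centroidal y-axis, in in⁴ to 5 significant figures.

Split into non-overlapping primitives; take the origin at the lower-left of the bounding box.
Web: 0.4 × 4.8, A = 1.92 in², x = 0.2 in, Ī = 0.0256 in⁴.
Top flange (beyond web): 4.6 × 0.5, A = 2.3 in², x = 2.7 in, Ī = 4.055667 in⁴.
Bottom flange (beyond web): 4.6 × 0.5, A = 2.3 in², x = 2.7 in, Ī = 4.055667 in⁴.
Centroid: x̄ = ΣA·x / ΣA = 1.963804 in.
Transfer each piece to the centroidal y-axis using Ī + A·d² with d = x − 1.963804:
  web: d = -1.763804 in → contributes +5.998727 in⁴
  top flange (beyond web): d = 0.7361963 in → contributes +5.302232 in⁴
  bottom flange (beyond web): d = 0.7361963 in → contributes +5.302232 in⁴
Total I = 16.60319 in⁴.

Iy ≈ 16.603 in⁴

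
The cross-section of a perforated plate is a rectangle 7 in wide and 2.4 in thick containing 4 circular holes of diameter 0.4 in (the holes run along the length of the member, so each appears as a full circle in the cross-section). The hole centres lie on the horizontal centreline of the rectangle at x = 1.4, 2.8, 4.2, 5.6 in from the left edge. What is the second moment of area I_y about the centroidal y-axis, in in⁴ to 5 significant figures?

I_y ≈ 67.363 in⁴

Decompose the section into non-overlapping parts with the origin at the bottom-left of its bounding rectangle.
Plate: 7 × 2.4, A = 16.8 in², x = 3.5 in, Ī = 68.6 in⁴.
Hole 1 (subtracted): ⌀0.4, A = 0.1256637 in², x = 1.4 in, Ī = 0.001256637 in⁴.
Hole 2 (subtracted): ⌀0.4, A = 0.1256637 in², x = 2.8 in, Ī = 0.001256637 in⁴.
Hole 3 (subtracted): ⌀0.4, A = 0.1256637 in², x = 4.2 in, Ī = 0.001256637 in⁴.
Hole 4 (subtracted): ⌀0.4, A = 0.1256637 in², x = 5.6 in, Ī = 0.001256637 in⁴.
By symmetry the centroid is at mid-width, x̄ = 3.5 in.
Transfer each piece to the centroidal y-axis using Ī + A·d² with d = x − 3.5:
  plate: d = 0 in → contributes +68.6 in⁴
  hole 1: d = -2.1 in → contributes −0.5554336 in⁴
  hole 2: d = -0.7 in → contributes −0.06283185 in⁴
  hole 3: d = 0.7 in → contributes −0.06283185 in⁴
  hole 4: d = 2.1 in → contributes −0.5554336 in⁴
Total I = 67.36347 in⁴.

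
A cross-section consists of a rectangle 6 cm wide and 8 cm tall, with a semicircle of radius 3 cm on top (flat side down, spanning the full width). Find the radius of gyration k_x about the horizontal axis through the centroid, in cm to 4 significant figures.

k_x ≈ 3.025 cm

Treat the section as a set of non-overlapping primitives; coordinates are from the bounding-box lower-left.
Rectangular body: 6 × 8, A = 48 cm², y = 4 cm, Ī = 256 cm⁴.
Semicircular cap: semicircle r = 3, A = 14.1372 cm², y = 9.27324 cm, Ī = 8.89031 cm⁴.
Centroid: ȳ = ΣA·y / ΣA = 5.19974 cm.
Transfer each piece to the horizontal axis through the centroid using Ī + A·d² with d = y − 5.19974:
  rectangular body: d = -1.19974 cm → contributes +325.09 cm⁴
  semicircular cap: d = 4.0735 cm → contributes +243.474 cm⁴
Total I = 568.564 cm⁴.
Radius of gyration: k = √(I/A) = √(568.564 / 62.1372) = 3.02492 cm.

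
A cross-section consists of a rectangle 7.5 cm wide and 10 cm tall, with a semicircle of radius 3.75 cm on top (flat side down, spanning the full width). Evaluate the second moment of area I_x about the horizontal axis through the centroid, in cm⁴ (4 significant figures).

Break the section into simple shapes (no overlaps), measuring from the bottom-left corner of the bounding box.
Rectangular body: 7.5 × 10, A = 75 cm², y = 5 cm, Ī = 625 cm⁴.
Semicircular cap: semicircle r = 3.75, A = 22.0893 cm², y = 11.5915 cm, Ī = 21.7049 cm⁴.
Centroid: ȳ = ΣA·y / ΣA = 6.49968 cm.
Transfer each piece to the horizontal axis through the centroid using Ī + A·d² with d = y − 6.49968:
  rectangular body: d = -1.49968 cm → contributes +793.678 cm⁴
  semicircular cap: d = 5.09187 cm → contributes +594.418 cm⁴
Total I = 1388.1 cm⁴.

I_x ≈ 1388 cm⁴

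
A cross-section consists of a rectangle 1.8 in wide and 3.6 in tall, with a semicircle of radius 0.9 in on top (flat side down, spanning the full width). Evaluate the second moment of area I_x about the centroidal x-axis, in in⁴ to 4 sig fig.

Treat the section as a set of non-overlapping primitives; coordinates are from the bounding-box lower-left.
Rectangular body: 1.8 × 3.6, A = 6.48 in², y = 1.8 in, Ī = 6.9984 in⁴.
Semicircular cap: semicircle r = 0.9, A = 1.27235 in², y = 3.98197 in, Ī = 0.0720115 in⁴.
Centroid: ȳ = ΣA·y / ΣA = 2.15811 in.
Transfer each piece to the centroidal x-axis using Ī + A·d² with d = y − 2.15811:
  rectangular body: d = -0.358114 in → contributes +7.82943 in⁴
  semicircular cap: d = 1.82386 in → contributes +4.30441 in⁴
Total I = 12.1338 in⁴.

I_x ≈ 12.13 in⁴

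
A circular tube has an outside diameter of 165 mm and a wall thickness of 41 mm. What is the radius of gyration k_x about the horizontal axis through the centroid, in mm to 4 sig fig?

k_x ≈ 46.17 mm

Break the section into simple shapes (no overlaps), measuring from the bottom-left corner of the bounding box.
Outer circle: ⌀165, A = 21382.5 mm², y = 82.5 mm, Ī = 36 383 601 mm⁴.
Bore (subtracted): ⌀83, A = 5410.61 mm², y = 82.5 mm, Ī = 2 329 605 mm⁴.
By symmetry the centroid is at mid-height, ȳ = 82.5 mm.
All pieces are centred on the horizontal axis through the centroid, so I = ΣĪ (holes subtracted) = 34 053 996 mm⁴.
Radius of gyration: k = √(I/A) = √(34 053 996 / 15971.9) = 46.1749 mm.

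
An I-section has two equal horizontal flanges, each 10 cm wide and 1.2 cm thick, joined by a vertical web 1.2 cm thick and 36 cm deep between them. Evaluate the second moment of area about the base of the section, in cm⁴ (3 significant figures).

I_base ≈ 3.77 × 10⁴ cm⁴

Break the section into simple shapes (no overlaps), measuring from the bottom-left corner of the bounding box.
Bottom flange: 10 × 1.2, A = 12 cm², y = 0.6 cm, Ī = 1.44 cm⁴.
Web: 1.2 × 36, A = 43.2 cm², y = 19.2 cm, Ī = 4665.6 cm⁴.
Top flange: 10 × 1.2, A = 12 cm², y = 37.8 cm, Ī = 1.44 cm⁴.
Transfer each piece to a horizontal axis along the bottom face using Ī + A·d² with d = y − 0:
  bottom flange: d = 0.6 cm → contributes +5.76 cm⁴
  web: d = 19.2 cm → contributes +20 591 cm⁴
  top flange: d = 37.8 cm → contributes +17 148 cm⁴
Total I = 37 744 cm⁴.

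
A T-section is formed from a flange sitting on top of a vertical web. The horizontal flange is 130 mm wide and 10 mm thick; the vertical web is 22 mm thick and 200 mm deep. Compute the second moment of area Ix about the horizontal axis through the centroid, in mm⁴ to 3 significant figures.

Ix ≈ 2.57 × 10⁷ mm⁴

Split into non-overlapping primitives; take the origin at the lower-left of the bounding box.
Flange: 130 × 10, A = 1 300 mm², y = 205 mm, Ī = 10 833 mm⁴.
Web: 22 × 200, A = 4 400 mm², y = 100 mm, Ī = 14 666 667 mm⁴.
Centroid: ȳ = ΣA·y / ΣA = 123.95 mm.
Transfer each piece to the horizontal axis through the centroid using Ī + A·d² with d = y − 123.95:
  flange: d = 81.053 mm → contributes +8 551 221 mm⁴
  web: d = -23.947 mm → contributes +17 189 963 mm⁴
Total I = 25 741 184 mm⁴.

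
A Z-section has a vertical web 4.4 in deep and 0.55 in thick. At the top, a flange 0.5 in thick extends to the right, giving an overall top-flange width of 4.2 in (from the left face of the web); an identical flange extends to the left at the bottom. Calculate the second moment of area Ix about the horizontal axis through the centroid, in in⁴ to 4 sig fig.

Treat the section as a set of non-overlapping primitives; coordinates are from the bounding-box lower-left.
Web: 0.55 × 4.4, A = 2.42 in², y = 2.2 in, Ī = 3.90427 in⁴.
Top flange (beyond web): 3.65 × 0.5, A = 1.825 in², y = 4.15 in, Ī = 0.0380208 in⁴.
Bottom flange (beyond web): 3.65 × 0.5, A = 1.825 in², y = 0.25 in, Ī = 0.0380208 in⁴.
Centroid: ȳ = ΣA·y / ΣA = 2.2 in.
Transfer each piece to the horizontal axis through the centroid using Ī + A·d² with d = y − 2.2:
  web: d = 0 in → contributes +3.90427 in⁴
  top flange (beyond web): d = 1.95 in → contributes +6.97758 in⁴
  bottom flange (beyond web): d = -1.95 in → contributes +6.97758 in⁴
Total I = 17.8594 in⁴.

Ix ≈ 17.86 in⁴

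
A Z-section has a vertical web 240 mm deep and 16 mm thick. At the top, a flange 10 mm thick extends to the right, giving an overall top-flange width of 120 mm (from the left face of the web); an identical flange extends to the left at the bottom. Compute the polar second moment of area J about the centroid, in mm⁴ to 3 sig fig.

Decompose the section into non-overlapping parts with the origin at the bottom-left of its bounding rectangle.
Web: 16 × 240, A = 3 840 mm², y = 120 mm, Ī = 18 432 000 mm⁴.
Top flange (beyond web): 104 × 10, A = 1 040 mm², y = 235 mm, Ī = 8666.7 mm⁴.
Bottom flange (beyond web): 104 × 10, A = 1 040 mm², y = 5 mm, Ī = 8666.7 mm⁴.
Centroid: ȳ = ΣA·y / ΣA = 120 mm.
Transfer each piece to the centroidal x-axis using Ī + A·d² with d = y − 120:
  web: d = 0 mm → contributes +18 432 000 mm⁴
  top flange (beyond web): d = 115 mm → contributes +13 762 667 mm⁴
  bottom flange (beyond web): d = -115 mm → contributes +13 762 667 mm⁴
Total I = 45 957 333 mm⁴.
For the y-axis: x̄ = 112 mm.
Repeating about the centroidal y-axis gives I_y = 9 444 693 mm⁴.
Polar second moment: J = I_x + I_y = 55 402 027 mm⁴.

J ≈ 5.54 × 10⁷ mm⁴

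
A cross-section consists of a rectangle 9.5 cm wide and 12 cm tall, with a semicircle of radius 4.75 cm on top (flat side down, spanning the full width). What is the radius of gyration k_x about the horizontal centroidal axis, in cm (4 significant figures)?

Treat the section as a set of non-overlapping primitives; coordinates are from the bounding-box lower-left.
Rectangular body: 9.5 × 12, A = 114 cm², y = 6 cm, Ī = 1 368 cm⁴.
Semicircular cap: semicircle r = 4.75, A = 35.4411 cm², y = 14.016 cm, Ī = 55.8736 cm⁴.
Centroid: ȳ = ΣA·y / ΣA = 7.90105 cm.
Transfer each piece to the horizontal centroidal axis using Ī + A·d² with d = y − 7.90105:
  rectangular body: d = -1.90105 cm → contributes +1779.99 cm⁴
  semicircular cap: d = 6.11492 cm → contributes +1381.09 cm⁴
Total I = 3161.09 cm⁴.
Radius of gyration: k = √(I/A) = √(3161.09 / 149.441) = 4.59921 cm.

k_x ≈ 4.599 cm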